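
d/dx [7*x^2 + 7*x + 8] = 14*x + 7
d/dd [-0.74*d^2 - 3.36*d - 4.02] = -1.48*d - 3.36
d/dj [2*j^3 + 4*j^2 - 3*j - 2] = 6*j^2 + 8*j - 3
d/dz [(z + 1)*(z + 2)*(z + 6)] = 3*z^2 + 18*z + 20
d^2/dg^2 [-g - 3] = 0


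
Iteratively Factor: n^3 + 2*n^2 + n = (n)*(n^2 + 2*n + 1) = n*(n + 1)*(n + 1)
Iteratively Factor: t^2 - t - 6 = (t - 3)*(t + 2)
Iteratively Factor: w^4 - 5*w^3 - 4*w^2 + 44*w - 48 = (w - 2)*(w^3 - 3*w^2 - 10*w + 24) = (w - 4)*(w - 2)*(w^2 + w - 6) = (w - 4)*(w - 2)^2*(w + 3)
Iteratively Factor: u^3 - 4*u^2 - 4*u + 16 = (u - 4)*(u^2 - 4) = (u - 4)*(u + 2)*(u - 2)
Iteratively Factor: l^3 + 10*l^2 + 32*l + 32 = (l + 2)*(l^2 + 8*l + 16) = (l + 2)*(l + 4)*(l + 4)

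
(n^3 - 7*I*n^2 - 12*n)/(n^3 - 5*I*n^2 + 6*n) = (n^2 - 7*I*n - 12)/(n^2 - 5*I*n + 6)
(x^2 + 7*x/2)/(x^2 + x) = (x + 7/2)/(x + 1)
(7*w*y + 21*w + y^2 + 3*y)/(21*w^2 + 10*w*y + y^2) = (y + 3)/(3*w + y)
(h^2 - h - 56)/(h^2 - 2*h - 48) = (h + 7)/(h + 6)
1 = 1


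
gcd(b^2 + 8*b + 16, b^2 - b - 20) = b + 4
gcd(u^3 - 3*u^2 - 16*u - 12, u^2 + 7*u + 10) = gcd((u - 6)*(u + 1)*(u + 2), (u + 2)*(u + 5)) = u + 2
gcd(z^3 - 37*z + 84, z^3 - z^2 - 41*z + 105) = z^2 + 4*z - 21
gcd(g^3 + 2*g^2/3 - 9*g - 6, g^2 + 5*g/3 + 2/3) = g + 2/3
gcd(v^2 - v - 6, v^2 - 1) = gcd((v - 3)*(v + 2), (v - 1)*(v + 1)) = 1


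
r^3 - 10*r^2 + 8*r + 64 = (r - 8)*(r - 4)*(r + 2)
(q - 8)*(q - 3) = q^2 - 11*q + 24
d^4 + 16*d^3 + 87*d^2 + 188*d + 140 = (d + 2)^2*(d + 5)*(d + 7)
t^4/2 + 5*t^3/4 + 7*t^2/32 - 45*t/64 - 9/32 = (t/2 + 1)*(t - 3/4)*(t + 1/2)*(t + 3/4)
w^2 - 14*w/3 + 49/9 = (w - 7/3)^2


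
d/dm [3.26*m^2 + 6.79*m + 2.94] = 6.52*m + 6.79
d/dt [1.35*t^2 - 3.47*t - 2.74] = 2.7*t - 3.47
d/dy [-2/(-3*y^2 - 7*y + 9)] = 2*(-6*y - 7)/(3*y^2 + 7*y - 9)^2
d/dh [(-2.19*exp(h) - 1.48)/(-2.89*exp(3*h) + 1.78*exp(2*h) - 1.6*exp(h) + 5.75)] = (-12.6582*exp(3*h) - 8.9334*exp(2*h) + 5.2688*exp(h) - 14.9605)*exp(h)/(8.3521*exp(6*h) - 10.2884*exp(5*h) + 12.4164*exp(4*h) - 38.931*exp(3*h) + 23.03*exp(2*h) - 18.4*exp(h) + 33.0625)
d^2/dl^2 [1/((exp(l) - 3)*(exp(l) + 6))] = (4*exp(3*l) + 9*exp(2*l) + 81*exp(l) + 54)*exp(l)/(exp(6*l) + 9*exp(5*l) - 27*exp(4*l) - 297*exp(3*l) + 486*exp(2*l) + 2916*exp(l) - 5832)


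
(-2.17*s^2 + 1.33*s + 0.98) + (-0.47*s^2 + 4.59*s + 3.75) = -2.64*s^2 + 5.92*s + 4.73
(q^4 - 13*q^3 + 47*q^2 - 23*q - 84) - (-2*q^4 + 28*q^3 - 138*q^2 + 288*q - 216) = 3*q^4 - 41*q^3 + 185*q^2 - 311*q + 132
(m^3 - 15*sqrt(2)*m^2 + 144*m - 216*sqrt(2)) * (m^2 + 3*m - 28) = m^5 - 15*sqrt(2)*m^4 + 3*m^4 - 45*sqrt(2)*m^3 + 116*m^3 + 204*sqrt(2)*m^2 + 432*m^2 - 4032*m - 648*sqrt(2)*m + 6048*sqrt(2)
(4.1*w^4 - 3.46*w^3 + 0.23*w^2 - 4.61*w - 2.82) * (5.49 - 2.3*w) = -9.43*w^5 + 30.467*w^4 - 19.5244*w^3 + 11.8657*w^2 - 18.8229*w - 15.4818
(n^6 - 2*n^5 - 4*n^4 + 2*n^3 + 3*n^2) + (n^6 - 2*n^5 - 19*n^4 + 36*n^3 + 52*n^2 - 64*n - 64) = 2*n^6 - 4*n^5 - 23*n^4 + 38*n^3 + 55*n^2 - 64*n - 64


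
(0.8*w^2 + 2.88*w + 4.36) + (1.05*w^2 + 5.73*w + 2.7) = 1.85*w^2 + 8.61*w + 7.06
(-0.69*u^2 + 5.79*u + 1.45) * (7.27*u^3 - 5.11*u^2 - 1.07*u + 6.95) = -5.0163*u^5 + 45.6192*u^4 - 18.3071*u^3 - 18.4003*u^2 + 38.689*u + 10.0775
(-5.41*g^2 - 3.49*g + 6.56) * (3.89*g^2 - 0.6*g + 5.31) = -21.0449*g^4 - 10.3301*g^3 - 1.1147*g^2 - 22.4679*g + 34.8336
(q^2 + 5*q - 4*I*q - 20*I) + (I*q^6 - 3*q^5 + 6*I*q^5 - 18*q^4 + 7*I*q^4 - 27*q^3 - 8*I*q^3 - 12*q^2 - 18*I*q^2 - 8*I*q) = I*q^6 - 3*q^5 + 6*I*q^5 - 18*q^4 + 7*I*q^4 - 27*q^3 - 8*I*q^3 - 11*q^2 - 18*I*q^2 + 5*q - 12*I*q - 20*I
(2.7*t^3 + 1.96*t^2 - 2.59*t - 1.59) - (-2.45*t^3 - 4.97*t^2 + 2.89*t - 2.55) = 5.15*t^3 + 6.93*t^2 - 5.48*t + 0.96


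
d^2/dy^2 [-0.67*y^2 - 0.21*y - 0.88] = -1.34000000000000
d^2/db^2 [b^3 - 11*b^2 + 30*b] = 6*b - 22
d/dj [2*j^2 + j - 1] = 4*j + 1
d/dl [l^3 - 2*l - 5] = 3*l^2 - 2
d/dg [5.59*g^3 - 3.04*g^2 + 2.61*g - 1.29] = 16.77*g^2 - 6.08*g + 2.61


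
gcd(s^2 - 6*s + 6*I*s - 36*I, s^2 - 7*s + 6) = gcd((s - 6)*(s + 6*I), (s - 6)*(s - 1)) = s - 6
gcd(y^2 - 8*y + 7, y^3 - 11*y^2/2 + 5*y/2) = 1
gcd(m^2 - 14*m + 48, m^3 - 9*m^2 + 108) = m - 6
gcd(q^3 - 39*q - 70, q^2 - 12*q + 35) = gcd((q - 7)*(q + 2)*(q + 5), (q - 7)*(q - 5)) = q - 7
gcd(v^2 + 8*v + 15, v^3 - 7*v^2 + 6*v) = 1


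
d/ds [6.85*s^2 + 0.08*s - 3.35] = 13.7*s + 0.08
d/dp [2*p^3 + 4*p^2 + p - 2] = 6*p^2 + 8*p + 1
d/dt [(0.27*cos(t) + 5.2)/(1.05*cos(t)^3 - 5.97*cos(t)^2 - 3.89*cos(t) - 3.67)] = (0.567*cos(t)^3 + 14.7681*cos(t)^2 - 62.088*cos(t) - 19.2371)*sin(t)/(1.1025*cos(t)^6 - 12.537*cos(t)^5 + 27.4719*cos(t)^4 + 38.7396*cos(t)^3 + 58.9519*cos(t)^2 + 28.5526*cos(t) + 13.4689)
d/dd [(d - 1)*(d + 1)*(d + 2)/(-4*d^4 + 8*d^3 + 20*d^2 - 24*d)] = (d^2 + 2*d - 3)/(4*d^2*(d^2 - 6*d + 9))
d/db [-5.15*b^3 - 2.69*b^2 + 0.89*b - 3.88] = -15.45*b^2 - 5.38*b + 0.89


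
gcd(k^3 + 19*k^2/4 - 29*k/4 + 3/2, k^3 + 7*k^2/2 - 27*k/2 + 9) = k^2 + 5*k - 6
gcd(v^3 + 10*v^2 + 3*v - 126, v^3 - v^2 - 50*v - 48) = v + 6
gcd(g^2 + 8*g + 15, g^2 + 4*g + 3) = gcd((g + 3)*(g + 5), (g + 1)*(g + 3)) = g + 3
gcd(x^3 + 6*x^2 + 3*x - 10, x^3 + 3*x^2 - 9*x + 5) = x^2 + 4*x - 5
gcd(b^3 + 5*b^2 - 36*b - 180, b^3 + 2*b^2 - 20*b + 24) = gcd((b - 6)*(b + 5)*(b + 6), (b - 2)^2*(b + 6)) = b + 6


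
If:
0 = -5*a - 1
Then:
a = -1/5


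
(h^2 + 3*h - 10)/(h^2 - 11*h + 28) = (h^2 + 3*h - 10)/(h^2 - 11*h + 28)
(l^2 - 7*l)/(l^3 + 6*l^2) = (l - 7)/(l*(l + 6))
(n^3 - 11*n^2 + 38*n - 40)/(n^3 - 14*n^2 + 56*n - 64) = (n - 5)/(n - 8)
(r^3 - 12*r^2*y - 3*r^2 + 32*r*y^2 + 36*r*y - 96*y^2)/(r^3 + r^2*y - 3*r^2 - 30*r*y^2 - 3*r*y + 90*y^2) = (-r^2 + 12*r*y - 32*y^2)/(-r^2 - r*y + 30*y^2)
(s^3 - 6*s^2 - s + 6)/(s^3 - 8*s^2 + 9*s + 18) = (s - 1)/(s - 3)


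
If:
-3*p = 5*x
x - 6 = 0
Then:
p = -10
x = 6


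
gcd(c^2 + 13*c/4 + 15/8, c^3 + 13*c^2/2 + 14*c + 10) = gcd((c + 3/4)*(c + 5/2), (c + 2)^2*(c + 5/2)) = c + 5/2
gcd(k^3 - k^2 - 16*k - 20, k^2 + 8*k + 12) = k + 2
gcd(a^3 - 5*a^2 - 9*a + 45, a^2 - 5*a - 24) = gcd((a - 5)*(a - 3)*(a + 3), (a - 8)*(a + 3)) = a + 3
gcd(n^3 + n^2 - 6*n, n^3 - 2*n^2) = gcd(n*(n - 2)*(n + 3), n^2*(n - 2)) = n^2 - 2*n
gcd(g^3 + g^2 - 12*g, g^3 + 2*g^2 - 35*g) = g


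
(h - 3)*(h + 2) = h^2 - h - 6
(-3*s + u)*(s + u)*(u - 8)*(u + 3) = -3*s^2*u^2 + 15*s^2*u + 72*s^2 - 2*s*u^3 + 10*s*u^2 + 48*s*u + u^4 - 5*u^3 - 24*u^2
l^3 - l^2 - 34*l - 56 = (l - 7)*(l + 2)*(l + 4)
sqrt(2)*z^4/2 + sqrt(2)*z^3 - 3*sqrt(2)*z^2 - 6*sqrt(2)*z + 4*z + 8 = (z - sqrt(2))^2*(z + 2*sqrt(2))*(sqrt(2)*z/2 + sqrt(2))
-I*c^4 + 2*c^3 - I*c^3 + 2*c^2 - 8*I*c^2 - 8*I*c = c*(c - 2*I)*(c + 4*I)*(-I*c - I)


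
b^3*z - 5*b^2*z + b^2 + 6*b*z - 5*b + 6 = (b - 3)*(b - 2)*(b*z + 1)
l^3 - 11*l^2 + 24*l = l*(l - 8)*(l - 3)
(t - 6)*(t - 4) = t^2 - 10*t + 24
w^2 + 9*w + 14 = (w + 2)*(w + 7)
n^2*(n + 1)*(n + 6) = n^4 + 7*n^3 + 6*n^2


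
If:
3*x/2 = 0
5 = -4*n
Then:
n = -5/4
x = 0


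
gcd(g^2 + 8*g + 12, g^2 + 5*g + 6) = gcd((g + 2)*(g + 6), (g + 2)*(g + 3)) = g + 2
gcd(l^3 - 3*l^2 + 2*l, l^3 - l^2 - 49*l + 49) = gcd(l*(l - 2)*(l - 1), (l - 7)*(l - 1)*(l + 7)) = l - 1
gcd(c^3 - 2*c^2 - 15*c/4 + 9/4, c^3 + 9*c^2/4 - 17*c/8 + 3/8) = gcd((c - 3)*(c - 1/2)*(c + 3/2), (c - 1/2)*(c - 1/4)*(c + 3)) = c - 1/2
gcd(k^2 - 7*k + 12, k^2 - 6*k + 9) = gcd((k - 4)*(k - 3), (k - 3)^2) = k - 3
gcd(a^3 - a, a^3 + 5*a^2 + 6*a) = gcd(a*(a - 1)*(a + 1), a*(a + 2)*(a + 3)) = a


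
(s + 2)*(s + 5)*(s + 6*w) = s^3 + 6*s^2*w + 7*s^2 + 42*s*w + 10*s + 60*w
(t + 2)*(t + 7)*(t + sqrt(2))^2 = t^4 + 2*sqrt(2)*t^3 + 9*t^3 + 16*t^2 + 18*sqrt(2)*t^2 + 18*t + 28*sqrt(2)*t + 28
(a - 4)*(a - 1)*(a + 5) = a^3 - 21*a + 20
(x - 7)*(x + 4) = x^2 - 3*x - 28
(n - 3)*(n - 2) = n^2 - 5*n + 6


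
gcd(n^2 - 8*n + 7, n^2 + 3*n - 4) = n - 1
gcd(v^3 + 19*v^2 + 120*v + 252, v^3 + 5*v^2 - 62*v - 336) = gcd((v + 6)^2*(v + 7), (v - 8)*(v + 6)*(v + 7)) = v^2 + 13*v + 42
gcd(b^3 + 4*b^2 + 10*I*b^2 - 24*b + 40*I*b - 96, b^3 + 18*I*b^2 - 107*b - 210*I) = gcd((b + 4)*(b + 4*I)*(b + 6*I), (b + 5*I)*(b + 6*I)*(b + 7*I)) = b + 6*I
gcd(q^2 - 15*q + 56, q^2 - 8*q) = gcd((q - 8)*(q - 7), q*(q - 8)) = q - 8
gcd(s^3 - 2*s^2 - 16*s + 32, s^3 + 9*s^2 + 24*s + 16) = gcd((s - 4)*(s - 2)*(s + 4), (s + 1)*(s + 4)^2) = s + 4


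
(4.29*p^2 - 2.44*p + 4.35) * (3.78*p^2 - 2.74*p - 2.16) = 16.2162*p^4 - 20.9778*p^3 + 13.8622*p^2 - 6.6486*p - 9.396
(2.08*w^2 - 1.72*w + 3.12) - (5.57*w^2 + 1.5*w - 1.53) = -3.49*w^2 - 3.22*w + 4.65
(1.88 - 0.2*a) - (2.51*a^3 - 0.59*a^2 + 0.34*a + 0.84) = -2.51*a^3 + 0.59*a^2 - 0.54*a + 1.04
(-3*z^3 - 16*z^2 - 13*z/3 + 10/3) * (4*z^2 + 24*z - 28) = -12*z^5 - 136*z^4 - 952*z^3/3 + 1072*z^2/3 + 604*z/3 - 280/3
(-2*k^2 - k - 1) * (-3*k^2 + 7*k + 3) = 6*k^4 - 11*k^3 - 10*k^2 - 10*k - 3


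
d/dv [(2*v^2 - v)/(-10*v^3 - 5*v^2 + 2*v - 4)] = (20*v^4 - 20*v^3 - v^2 - 16*v + 4)/(100*v^6 + 100*v^5 - 15*v^4 + 60*v^3 + 44*v^2 - 16*v + 16)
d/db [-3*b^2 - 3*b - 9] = -6*b - 3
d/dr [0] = 0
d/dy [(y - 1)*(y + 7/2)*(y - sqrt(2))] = 3*y^2 - 2*sqrt(2)*y + 5*y - 5*sqrt(2)/2 - 7/2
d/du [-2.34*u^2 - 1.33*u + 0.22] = -4.68*u - 1.33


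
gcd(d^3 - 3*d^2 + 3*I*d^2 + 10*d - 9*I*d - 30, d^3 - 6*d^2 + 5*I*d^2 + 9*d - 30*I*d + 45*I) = d^2 + d*(-3 + 5*I) - 15*I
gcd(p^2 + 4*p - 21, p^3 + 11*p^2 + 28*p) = p + 7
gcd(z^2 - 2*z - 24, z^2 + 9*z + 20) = z + 4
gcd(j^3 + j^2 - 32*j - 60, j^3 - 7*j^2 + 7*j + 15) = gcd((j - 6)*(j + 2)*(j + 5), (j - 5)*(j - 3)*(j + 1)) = 1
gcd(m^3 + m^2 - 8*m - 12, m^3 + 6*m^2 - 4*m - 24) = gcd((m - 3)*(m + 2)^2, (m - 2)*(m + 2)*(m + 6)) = m + 2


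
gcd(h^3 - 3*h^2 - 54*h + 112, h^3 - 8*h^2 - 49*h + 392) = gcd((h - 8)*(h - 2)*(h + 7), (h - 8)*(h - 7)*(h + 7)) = h^2 - h - 56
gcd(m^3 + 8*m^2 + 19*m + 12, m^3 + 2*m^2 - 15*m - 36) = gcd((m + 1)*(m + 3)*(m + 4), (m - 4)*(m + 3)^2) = m + 3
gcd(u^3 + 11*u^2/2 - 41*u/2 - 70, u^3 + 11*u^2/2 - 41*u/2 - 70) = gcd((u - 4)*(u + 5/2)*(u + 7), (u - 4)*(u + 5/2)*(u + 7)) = u^3 + 11*u^2/2 - 41*u/2 - 70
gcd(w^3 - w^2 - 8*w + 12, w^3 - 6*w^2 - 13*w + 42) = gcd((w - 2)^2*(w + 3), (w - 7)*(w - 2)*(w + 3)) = w^2 + w - 6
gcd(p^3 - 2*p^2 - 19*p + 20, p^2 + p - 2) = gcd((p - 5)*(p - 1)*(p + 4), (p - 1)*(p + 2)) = p - 1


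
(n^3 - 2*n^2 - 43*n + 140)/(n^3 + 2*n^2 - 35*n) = (n - 4)/n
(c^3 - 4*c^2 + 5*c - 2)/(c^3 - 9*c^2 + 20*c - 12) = (c - 1)/(c - 6)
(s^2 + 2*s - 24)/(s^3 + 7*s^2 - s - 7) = (s^2 + 2*s - 24)/(s^3 + 7*s^2 - s - 7)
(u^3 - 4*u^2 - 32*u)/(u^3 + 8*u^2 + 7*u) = (u^2 - 4*u - 32)/(u^2 + 8*u + 7)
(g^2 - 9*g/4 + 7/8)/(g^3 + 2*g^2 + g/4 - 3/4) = (4*g - 7)/(2*(2*g^2 + 5*g + 3))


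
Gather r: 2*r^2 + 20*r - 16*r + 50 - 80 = 2*r^2 + 4*r - 30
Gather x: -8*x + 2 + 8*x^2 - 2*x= 8*x^2 - 10*x + 2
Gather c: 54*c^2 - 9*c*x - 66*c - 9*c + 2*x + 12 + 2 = 54*c^2 + c*(-9*x - 75) + 2*x + 14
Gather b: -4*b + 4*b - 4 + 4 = 0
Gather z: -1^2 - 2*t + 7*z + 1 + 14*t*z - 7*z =14*t*z - 2*t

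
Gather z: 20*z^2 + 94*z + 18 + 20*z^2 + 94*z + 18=40*z^2 + 188*z + 36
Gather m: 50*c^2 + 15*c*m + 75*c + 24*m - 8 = 50*c^2 + 75*c + m*(15*c + 24) - 8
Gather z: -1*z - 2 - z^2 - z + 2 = -z^2 - 2*z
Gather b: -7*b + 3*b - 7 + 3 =-4*b - 4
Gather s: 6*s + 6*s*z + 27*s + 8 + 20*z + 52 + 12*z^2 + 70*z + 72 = s*(6*z + 33) + 12*z^2 + 90*z + 132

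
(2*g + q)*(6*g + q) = 12*g^2 + 8*g*q + q^2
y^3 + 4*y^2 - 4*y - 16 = (y - 2)*(y + 2)*(y + 4)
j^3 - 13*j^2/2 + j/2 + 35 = (j - 5)*(j - 7/2)*(j + 2)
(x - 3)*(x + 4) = x^2 + x - 12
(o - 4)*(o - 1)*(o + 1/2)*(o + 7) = o^4 + 5*o^3/2 - 30*o^2 + 25*o/2 + 14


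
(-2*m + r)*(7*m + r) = -14*m^2 + 5*m*r + r^2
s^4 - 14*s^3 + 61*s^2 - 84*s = s*(s - 7)*(s - 4)*(s - 3)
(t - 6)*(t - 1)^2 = t^3 - 8*t^2 + 13*t - 6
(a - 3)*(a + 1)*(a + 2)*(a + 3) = a^4 + 3*a^3 - 7*a^2 - 27*a - 18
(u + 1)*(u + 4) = u^2 + 5*u + 4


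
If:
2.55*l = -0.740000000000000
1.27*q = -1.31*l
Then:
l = -0.29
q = 0.30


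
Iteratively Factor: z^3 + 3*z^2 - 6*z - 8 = (z + 1)*(z^2 + 2*z - 8) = (z - 2)*(z + 1)*(z + 4)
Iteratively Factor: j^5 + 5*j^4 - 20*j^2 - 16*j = (j)*(j^4 + 5*j^3 - 20*j - 16) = j*(j + 2)*(j^3 + 3*j^2 - 6*j - 8) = j*(j - 2)*(j + 2)*(j^2 + 5*j + 4) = j*(j - 2)*(j + 2)*(j + 4)*(j + 1)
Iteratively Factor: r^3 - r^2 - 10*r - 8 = (r - 4)*(r^2 + 3*r + 2) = (r - 4)*(r + 2)*(r + 1)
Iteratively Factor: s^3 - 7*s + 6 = (s - 1)*(s^2 + s - 6) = (s - 1)*(s + 3)*(s - 2)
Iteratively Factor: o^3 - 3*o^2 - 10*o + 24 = (o - 2)*(o^2 - o - 12) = (o - 2)*(o + 3)*(o - 4)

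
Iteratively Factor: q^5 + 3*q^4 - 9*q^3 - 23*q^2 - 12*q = (q)*(q^4 + 3*q^3 - 9*q^2 - 23*q - 12) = q*(q + 1)*(q^3 + 2*q^2 - 11*q - 12) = q*(q + 1)*(q + 4)*(q^2 - 2*q - 3) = q*(q - 3)*(q + 1)*(q + 4)*(q + 1)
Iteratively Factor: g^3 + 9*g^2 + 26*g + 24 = (g + 3)*(g^2 + 6*g + 8) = (g + 2)*(g + 3)*(g + 4)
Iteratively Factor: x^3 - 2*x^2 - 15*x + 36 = (x + 4)*(x^2 - 6*x + 9) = (x - 3)*(x + 4)*(x - 3)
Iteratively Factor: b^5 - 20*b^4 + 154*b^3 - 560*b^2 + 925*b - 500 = (b - 4)*(b^4 - 16*b^3 + 90*b^2 - 200*b + 125) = (b - 5)*(b - 4)*(b^3 - 11*b^2 + 35*b - 25) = (b - 5)*(b - 4)*(b - 1)*(b^2 - 10*b + 25) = (b - 5)^2*(b - 4)*(b - 1)*(b - 5)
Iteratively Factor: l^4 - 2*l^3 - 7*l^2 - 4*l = (l - 4)*(l^3 + 2*l^2 + l) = (l - 4)*(l + 1)*(l^2 + l) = (l - 4)*(l + 1)^2*(l)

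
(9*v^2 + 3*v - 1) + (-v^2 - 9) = 8*v^2 + 3*v - 10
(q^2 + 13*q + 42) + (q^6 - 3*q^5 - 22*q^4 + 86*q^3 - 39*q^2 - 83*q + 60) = q^6 - 3*q^5 - 22*q^4 + 86*q^3 - 38*q^2 - 70*q + 102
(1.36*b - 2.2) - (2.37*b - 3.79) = 1.59 - 1.01*b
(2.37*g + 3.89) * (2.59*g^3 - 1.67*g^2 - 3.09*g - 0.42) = 6.1383*g^4 + 6.1172*g^3 - 13.8196*g^2 - 13.0155*g - 1.6338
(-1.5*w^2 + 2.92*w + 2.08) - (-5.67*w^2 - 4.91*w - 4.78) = 4.17*w^2 + 7.83*w + 6.86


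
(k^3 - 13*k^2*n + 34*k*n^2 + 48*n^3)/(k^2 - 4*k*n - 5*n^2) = (k^2 - 14*k*n + 48*n^2)/(k - 5*n)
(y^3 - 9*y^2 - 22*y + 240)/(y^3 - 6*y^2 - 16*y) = (y^2 - y - 30)/(y*(y + 2))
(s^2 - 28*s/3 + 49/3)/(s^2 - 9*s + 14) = (s - 7/3)/(s - 2)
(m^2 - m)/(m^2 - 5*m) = (m - 1)/(m - 5)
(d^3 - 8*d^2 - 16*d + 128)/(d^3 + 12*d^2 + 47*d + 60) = (d^2 - 12*d + 32)/(d^2 + 8*d + 15)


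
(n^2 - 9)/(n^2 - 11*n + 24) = (n + 3)/(n - 8)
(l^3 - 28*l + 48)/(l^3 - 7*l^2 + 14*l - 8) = (l + 6)/(l - 1)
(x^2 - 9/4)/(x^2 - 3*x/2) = (x + 3/2)/x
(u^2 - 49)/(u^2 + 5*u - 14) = (u - 7)/(u - 2)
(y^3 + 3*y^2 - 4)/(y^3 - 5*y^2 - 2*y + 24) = (y^2 + y - 2)/(y^2 - 7*y + 12)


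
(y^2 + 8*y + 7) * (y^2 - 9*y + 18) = y^4 - y^3 - 47*y^2 + 81*y + 126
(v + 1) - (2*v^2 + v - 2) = 3 - 2*v^2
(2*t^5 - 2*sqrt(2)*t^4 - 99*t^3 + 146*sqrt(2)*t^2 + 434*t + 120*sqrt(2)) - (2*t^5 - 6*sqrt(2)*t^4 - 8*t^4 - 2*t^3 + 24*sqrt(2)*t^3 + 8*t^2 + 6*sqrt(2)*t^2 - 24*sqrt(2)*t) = 4*sqrt(2)*t^4 + 8*t^4 - 97*t^3 - 24*sqrt(2)*t^3 - 8*t^2 + 140*sqrt(2)*t^2 + 24*sqrt(2)*t + 434*t + 120*sqrt(2)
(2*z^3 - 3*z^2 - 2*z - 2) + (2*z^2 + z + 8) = 2*z^3 - z^2 - z + 6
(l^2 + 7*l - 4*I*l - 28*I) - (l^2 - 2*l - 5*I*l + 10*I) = 9*l + I*l - 38*I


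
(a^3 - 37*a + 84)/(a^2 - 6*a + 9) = (a^2 + 3*a - 28)/(a - 3)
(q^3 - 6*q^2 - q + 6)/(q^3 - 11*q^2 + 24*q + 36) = (q - 1)/(q - 6)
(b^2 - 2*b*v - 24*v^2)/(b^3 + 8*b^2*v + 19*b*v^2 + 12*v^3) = (b - 6*v)/(b^2 + 4*b*v + 3*v^2)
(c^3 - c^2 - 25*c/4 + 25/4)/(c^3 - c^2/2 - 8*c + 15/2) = (c + 5/2)/(c + 3)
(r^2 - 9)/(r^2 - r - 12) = (r - 3)/(r - 4)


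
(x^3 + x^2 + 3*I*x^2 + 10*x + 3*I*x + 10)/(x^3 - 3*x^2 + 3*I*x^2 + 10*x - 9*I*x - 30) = (x + 1)/(x - 3)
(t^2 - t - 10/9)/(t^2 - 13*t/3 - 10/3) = (t - 5/3)/(t - 5)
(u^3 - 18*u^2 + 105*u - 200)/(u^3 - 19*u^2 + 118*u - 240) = (u - 5)/(u - 6)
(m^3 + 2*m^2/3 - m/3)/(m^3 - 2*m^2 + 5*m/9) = 3*(m + 1)/(3*m - 5)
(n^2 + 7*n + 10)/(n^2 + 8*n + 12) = (n + 5)/(n + 6)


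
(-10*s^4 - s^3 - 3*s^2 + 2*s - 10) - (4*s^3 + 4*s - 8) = -10*s^4 - 5*s^3 - 3*s^2 - 2*s - 2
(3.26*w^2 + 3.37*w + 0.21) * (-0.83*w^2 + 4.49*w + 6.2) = -2.7058*w^4 + 11.8403*w^3 + 35.169*w^2 + 21.8369*w + 1.302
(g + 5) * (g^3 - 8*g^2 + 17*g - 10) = g^4 - 3*g^3 - 23*g^2 + 75*g - 50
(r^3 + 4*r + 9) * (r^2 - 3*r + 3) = r^5 - 3*r^4 + 7*r^3 - 3*r^2 - 15*r + 27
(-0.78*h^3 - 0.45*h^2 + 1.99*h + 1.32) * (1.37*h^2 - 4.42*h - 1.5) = -1.0686*h^5 + 2.8311*h^4 + 5.8853*h^3 - 6.3124*h^2 - 8.8194*h - 1.98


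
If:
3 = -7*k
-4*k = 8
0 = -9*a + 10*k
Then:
No Solution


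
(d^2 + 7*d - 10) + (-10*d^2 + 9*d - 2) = -9*d^2 + 16*d - 12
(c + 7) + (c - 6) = 2*c + 1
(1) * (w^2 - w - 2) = w^2 - w - 2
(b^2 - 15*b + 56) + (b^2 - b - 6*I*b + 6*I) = 2*b^2 - 16*b - 6*I*b + 56 + 6*I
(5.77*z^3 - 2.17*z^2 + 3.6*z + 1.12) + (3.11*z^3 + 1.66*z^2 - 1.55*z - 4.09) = 8.88*z^3 - 0.51*z^2 + 2.05*z - 2.97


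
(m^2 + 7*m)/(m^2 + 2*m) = (m + 7)/(m + 2)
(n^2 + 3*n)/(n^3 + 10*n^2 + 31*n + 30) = n/(n^2 + 7*n + 10)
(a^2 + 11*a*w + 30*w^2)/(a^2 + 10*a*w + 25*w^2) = (a + 6*w)/(a + 5*w)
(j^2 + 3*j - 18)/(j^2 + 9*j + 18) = (j - 3)/(j + 3)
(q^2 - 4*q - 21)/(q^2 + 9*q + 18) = (q - 7)/(q + 6)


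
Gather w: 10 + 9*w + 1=9*w + 11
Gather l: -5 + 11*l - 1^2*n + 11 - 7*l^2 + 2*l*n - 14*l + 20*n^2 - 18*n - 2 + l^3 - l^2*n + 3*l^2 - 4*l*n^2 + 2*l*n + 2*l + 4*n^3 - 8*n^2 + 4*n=l^3 + l^2*(-n - 4) + l*(-4*n^2 + 4*n - 1) + 4*n^3 + 12*n^2 - 15*n + 4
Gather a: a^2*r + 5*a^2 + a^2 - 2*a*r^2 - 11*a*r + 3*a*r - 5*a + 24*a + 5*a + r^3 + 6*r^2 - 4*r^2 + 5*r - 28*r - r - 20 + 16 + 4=a^2*(r + 6) + a*(-2*r^2 - 8*r + 24) + r^3 + 2*r^2 - 24*r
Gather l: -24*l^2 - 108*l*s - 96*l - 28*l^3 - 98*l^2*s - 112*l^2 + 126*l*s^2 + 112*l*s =-28*l^3 + l^2*(-98*s - 136) + l*(126*s^2 + 4*s - 96)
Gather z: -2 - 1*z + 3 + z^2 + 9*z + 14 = z^2 + 8*z + 15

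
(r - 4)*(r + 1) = r^2 - 3*r - 4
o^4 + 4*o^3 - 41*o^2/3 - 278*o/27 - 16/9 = (o - 8/3)*(o + 1/3)^2*(o + 6)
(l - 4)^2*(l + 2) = l^3 - 6*l^2 + 32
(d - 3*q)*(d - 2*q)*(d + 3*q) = d^3 - 2*d^2*q - 9*d*q^2 + 18*q^3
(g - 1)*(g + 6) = g^2 + 5*g - 6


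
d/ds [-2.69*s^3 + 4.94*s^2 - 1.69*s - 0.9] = -8.07*s^2 + 9.88*s - 1.69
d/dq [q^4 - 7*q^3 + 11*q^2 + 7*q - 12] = 4*q^3 - 21*q^2 + 22*q + 7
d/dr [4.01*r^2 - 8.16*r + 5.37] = 8.02*r - 8.16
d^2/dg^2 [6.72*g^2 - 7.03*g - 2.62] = 13.4400000000000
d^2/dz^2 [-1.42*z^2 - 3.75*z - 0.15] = -2.84000000000000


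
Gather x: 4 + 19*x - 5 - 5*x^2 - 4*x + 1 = -5*x^2 + 15*x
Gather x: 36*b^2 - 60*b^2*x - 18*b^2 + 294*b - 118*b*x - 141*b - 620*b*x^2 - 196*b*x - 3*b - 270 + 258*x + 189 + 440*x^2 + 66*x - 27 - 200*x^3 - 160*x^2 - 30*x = 18*b^2 + 150*b - 200*x^3 + x^2*(280 - 620*b) + x*(-60*b^2 - 314*b + 294) - 108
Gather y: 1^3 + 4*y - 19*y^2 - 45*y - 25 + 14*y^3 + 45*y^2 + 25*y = 14*y^3 + 26*y^2 - 16*y - 24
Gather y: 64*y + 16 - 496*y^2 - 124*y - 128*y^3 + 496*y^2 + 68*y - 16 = -128*y^3 + 8*y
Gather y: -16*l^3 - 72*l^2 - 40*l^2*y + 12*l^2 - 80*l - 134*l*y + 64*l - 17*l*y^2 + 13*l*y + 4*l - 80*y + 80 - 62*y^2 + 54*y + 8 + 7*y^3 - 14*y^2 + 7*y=-16*l^3 - 60*l^2 - 12*l + 7*y^3 + y^2*(-17*l - 76) + y*(-40*l^2 - 121*l - 19) + 88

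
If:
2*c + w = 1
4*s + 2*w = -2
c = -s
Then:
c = 1/2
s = -1/2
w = 0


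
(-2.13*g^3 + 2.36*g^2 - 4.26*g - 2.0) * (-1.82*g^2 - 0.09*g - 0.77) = 3.8766*g^5 - 4.1035*g^4 + 9.1809*g^3 + 2.2062*g^2 + 3.4602*g + 1.54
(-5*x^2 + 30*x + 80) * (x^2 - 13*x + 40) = -5*x^4 + 95*x^3 - 510*x^2 + 160*x + 3200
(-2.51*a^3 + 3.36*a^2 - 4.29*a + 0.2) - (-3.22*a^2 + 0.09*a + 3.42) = -2.51*a^3 + 6.58*a^2 - 4.38*a - 3.22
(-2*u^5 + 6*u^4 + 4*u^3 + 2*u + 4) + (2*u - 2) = -2*u^5 + 6*u^4 + 4*u^3 + 4*u + 2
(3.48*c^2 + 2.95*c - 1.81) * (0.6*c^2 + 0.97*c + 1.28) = 2.088*c^4 + 5.1456*c^3 + 6.2299*c^2 + 2.0203*c - 2.3168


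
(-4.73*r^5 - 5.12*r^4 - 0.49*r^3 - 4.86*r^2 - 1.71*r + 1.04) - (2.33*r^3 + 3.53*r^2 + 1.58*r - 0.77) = -4.73*r^5 - 5.12*r^4 - 2.82*r^3 - 8.39*r^2 - 3.29*r + 1.81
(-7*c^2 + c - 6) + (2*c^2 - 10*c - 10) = -5*c^2 - 9*c - 16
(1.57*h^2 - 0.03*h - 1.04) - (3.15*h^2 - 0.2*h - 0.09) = -1.58*h^2 + 0.17*h - 0.95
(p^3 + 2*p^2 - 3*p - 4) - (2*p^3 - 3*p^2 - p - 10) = -p^3 + 5*p^2 - 2*p + 6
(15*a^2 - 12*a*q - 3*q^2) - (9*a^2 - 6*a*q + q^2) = 6*a^2 - 6*a*q - 4*q^2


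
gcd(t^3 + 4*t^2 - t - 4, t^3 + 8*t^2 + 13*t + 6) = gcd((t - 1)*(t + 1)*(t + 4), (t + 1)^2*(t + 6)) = t + 1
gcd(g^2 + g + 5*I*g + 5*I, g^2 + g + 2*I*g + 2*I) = g + 1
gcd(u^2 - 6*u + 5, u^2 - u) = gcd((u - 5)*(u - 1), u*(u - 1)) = u - 1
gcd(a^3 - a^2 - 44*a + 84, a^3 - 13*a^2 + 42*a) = a - 6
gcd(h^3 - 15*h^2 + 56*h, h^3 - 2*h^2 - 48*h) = h^2 - 8*h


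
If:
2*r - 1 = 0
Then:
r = 1/2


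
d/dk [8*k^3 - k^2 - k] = 24*k^2 - 2*k - 1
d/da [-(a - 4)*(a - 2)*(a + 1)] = -3*a^2 + 10*a - 2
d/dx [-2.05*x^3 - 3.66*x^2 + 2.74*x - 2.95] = -6.15*x^2 - 7.32*x + 2.74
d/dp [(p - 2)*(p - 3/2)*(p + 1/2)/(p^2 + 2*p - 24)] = (p^4 + 4*p^3 - 317*p^2/4 + 141*p - 33)/(p^4 + 4*p^3 - 44*p^2 - 96*p + 576)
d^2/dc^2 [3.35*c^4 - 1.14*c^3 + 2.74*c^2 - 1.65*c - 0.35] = 40.2*c^2 - 6.84*c + 5.48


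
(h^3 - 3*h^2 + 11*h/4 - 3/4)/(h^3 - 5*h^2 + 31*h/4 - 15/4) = (2*h - 1)/(2*h - 5)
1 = 1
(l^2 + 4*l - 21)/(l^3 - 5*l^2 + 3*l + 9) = (l + 7)/(l^2 - 2*l - 3)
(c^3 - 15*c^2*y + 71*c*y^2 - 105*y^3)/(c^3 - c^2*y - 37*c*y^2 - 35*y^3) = (c^2 - 8*c*y + 15*y^2)/(c^2 + 6*c*y + 5*y^2)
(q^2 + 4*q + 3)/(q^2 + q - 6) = (q + 1)/(q - 2)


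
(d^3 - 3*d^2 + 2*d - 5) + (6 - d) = d^3 - 3*d^2 + d + 1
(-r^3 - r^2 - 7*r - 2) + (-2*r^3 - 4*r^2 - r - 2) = -3*r^3 - 5*r^2 - 8*r - 4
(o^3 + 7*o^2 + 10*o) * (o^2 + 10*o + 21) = o^5 + 17*o^4 + 101*o^3 + 247*o^2 + 210*o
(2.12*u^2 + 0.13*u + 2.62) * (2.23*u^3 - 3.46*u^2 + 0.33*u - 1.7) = 4.7276*u^5 - 7.0453*u^4 + 6.0924*u^3 - 12.6263*u^2 + 0.6436*u - 4.454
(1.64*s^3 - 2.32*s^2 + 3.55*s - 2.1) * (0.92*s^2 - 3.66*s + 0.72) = 1.5088*s^5 - 8.1368*s^4 + 12.938*s^3 - 16.5954*s^2 + 10.242*s - 1.512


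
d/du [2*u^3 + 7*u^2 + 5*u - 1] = 6*u^2 + 14*u + 5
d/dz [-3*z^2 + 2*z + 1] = 2 - 6*z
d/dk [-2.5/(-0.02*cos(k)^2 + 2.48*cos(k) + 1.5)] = (0.1*cos(k) - 6.2)*sin(k)/(-0.02*cos(k)^2 + 2.48*cos(k) + 1.5)^2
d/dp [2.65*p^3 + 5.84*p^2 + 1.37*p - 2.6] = 7.95*p^2 + 11.68*p + 1.37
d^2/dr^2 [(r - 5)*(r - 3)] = 2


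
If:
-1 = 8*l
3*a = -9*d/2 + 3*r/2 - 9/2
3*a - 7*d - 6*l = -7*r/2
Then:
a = -7*r/46 - 93/92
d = 10*r/23 - 15/46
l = -1/8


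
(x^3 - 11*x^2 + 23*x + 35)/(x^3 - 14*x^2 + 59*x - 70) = (x + 1)/(x - 2)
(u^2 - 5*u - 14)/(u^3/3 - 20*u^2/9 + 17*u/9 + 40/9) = 9*(u^2 - 5*u - 14)/(3*u^3 - 20*u^2 + 17*u + 40)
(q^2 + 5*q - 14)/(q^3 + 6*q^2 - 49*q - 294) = (q - 2)/(q^2 - q - 42)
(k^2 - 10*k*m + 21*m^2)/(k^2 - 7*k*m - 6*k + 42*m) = (k - 3*m)/(k - 6)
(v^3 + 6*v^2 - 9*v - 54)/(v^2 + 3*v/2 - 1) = 2*(v^3 + 6*v^2 - 9*v - 54)/(2*v^2 + 3*v - 2)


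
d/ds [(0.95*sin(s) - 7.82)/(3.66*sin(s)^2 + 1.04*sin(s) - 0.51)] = (-3.477*sin(s)^2 + 57.2424*sin(s) + 7.6483)*cos(s)/(13.3956*sin(s)^4 + 7.6128*sin(s)^3 - 2.6516*sin(s)^2 - 1.0608*sin(s) + 0.2601)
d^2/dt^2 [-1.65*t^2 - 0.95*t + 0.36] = -3.30000000000000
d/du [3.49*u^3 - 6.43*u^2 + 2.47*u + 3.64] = 10.47*u^2 - 12.86*u + 2.47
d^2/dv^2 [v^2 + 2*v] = 2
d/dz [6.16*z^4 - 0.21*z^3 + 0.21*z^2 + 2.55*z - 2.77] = 24.64*z^3 - 0.63*z^2 + 0.42*z + 2.55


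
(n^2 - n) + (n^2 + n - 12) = 2*n^2 - 12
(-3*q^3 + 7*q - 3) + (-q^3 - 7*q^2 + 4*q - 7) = -4*q^3 - 7*q^2 + 11*q - 10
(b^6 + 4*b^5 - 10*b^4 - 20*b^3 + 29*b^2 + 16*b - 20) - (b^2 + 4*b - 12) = b^6 + 4*b^5 - 10*b^4 - 20*b^3 + 28*b^2 + 12*b - 8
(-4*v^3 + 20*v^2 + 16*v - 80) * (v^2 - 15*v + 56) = -4*v^5 + 80*v^4 - 508*v^3 + 800*v^2 + 2096*v - 4480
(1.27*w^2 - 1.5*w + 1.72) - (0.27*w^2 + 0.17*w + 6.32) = 1.0*w^2 - 1.67*w - 4.6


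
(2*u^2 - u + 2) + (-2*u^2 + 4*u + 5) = 3*u + 7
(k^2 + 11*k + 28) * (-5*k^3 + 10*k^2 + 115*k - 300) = -5*k^5 - 45*k^4 + 85*k^3 + 1245*k^2 - 80*k - 8400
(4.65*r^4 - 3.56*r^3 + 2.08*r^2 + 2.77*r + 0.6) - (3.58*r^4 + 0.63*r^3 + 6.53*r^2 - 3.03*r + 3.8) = 1.07*r^4 - 4.19*r^3 - 4.45*r^2 + 5.8*r - 3.2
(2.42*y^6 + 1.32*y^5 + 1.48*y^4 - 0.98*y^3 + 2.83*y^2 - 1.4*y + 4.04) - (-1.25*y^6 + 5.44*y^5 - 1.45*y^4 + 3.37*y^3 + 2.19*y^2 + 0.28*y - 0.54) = 3.67*y^6 - 4.12*y^5 + 2.93*y^4 - 4.35*y^3 + 0.64*y^2 - 1.68*y + 4.58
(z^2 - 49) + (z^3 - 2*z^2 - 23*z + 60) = z^3 - z^2 - 23*z + 11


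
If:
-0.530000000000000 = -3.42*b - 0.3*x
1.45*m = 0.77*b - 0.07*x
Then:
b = 0.154970760233918 - 0.087719298245614*x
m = 0.0822948175035289 - 0.0948578342407743*x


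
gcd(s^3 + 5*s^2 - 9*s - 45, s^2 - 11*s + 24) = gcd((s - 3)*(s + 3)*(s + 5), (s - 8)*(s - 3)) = s - 3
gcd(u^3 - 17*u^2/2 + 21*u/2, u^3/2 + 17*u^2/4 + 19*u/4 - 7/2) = 1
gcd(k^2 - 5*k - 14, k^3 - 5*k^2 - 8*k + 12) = k + 2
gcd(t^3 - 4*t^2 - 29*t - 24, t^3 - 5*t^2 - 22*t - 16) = t^2 - 7*t - 8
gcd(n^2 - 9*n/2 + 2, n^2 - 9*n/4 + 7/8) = n - 1/2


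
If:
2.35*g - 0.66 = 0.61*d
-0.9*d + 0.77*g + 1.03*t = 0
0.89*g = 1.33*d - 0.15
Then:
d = 0.36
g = 0.38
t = 0.04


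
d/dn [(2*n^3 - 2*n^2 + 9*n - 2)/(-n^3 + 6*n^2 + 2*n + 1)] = (10*n^4 + 26*n^3 - 58*n^2 + 20*n + 13)/(n^6 - 12*n^5 + 32*n^4 + 22*n^3 + 16*n^2 + 4*n + 1)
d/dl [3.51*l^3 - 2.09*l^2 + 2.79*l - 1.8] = 10.53*l^2 - 4.18*l + 2.79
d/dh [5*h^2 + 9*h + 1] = 10*h + 9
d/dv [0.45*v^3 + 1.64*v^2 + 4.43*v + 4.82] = 1.35*v^2 + 3.28*v + 4.43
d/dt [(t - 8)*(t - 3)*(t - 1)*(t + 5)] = 4*t^3 - 21*t^2 - 50*t + 151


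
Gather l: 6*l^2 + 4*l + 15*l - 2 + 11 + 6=6*l^2 + 19*l + 15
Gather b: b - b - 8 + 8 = 0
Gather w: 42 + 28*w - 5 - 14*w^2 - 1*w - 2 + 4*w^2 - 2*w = -10*w^2 + 25*w + 35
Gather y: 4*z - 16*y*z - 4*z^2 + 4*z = -16*y*z - 4*z^2 + 8*z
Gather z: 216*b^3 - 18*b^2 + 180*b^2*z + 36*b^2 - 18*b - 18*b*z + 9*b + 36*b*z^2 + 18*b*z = 216*b^3 + 180*b^2*z + 18*b^2 + 36*b*z^2 - 9*b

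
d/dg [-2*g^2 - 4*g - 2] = -4*g - 4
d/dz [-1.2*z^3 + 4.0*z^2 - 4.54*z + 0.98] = -3.6*z^2 + 8.0*z - 4.54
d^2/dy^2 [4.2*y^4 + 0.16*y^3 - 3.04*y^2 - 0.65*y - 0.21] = 50.4*y^2 + 0.96*y - 6.08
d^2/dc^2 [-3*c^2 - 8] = -6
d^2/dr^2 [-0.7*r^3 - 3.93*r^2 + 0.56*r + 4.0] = -4.2*r - 7.86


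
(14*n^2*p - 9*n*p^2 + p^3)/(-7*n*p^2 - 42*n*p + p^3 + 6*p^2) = (-2*n + p)/(p + 6)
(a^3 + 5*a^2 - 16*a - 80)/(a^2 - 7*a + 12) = (a^2 + 9*a + 20)/(a - 3)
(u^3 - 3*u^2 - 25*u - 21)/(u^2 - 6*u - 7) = u + 3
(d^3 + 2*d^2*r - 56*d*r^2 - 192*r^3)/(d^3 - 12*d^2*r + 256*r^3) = (-d - 6*r)/(-d + 8*r)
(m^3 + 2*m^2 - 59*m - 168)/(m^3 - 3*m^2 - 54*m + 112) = (m + 3)/(m - 2)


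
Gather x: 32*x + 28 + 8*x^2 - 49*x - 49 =8*x^2 - 17*x - 21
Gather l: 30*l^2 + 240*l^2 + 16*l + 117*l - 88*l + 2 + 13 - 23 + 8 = 270*l^2 + 45*l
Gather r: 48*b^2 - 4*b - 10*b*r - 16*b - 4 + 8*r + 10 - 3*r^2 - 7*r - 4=48*b^2 - 20*b - 3*r^2 + r*(1 - 10*b) + 2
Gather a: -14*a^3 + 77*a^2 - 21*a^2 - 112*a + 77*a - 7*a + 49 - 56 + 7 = -14*a^3 + 56*a^2 - 42*a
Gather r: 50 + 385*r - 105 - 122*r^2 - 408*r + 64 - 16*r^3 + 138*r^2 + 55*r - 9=-16*r^3 + 16*r^2 + 32*r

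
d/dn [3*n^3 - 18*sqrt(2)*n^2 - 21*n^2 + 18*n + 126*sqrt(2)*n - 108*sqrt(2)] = 9*n^2 - 36*sqrt(2)*n - 42*n + 18 + 126*sqrt(2)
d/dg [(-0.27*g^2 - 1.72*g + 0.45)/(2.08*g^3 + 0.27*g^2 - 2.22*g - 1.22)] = (0.5616*g^4 + 7.1552*g^3 - 1.7442*g^2 + 0.4158*g + 3.0974)/(4.3264*g^6 + 1.1232*g^5 - 9.1623*g^4 - 6.274*g^3 + 4.2696*g^2 + 5.4168*g + 1.4884)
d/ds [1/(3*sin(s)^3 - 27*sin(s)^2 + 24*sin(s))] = (-cos(s) + 6/tan(s) - 8*cos(s)/(3*sin(s)^2))/((sin(s) - 8)^2*(sin(s) - 1)^2)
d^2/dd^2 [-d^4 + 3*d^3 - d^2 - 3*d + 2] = -12*d^2 + 18*d - 2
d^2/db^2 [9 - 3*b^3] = -18*b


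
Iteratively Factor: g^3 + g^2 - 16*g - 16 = (g - 4)*(g^2 + 5*g + 4) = (g - 4)*(g + 4)*(g + 1)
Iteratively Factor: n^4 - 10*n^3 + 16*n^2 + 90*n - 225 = (n - 5)*(n^3 - 5*n^2 - 9*n + 45) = (n - 5)*(n + 3)*(n^2 - 8*n + 15) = (n - 5)*(n - 3)*(n + 3)*(n - 5)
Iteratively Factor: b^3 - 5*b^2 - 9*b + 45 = (b - 3)*(b^2 - 2*b - 15) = (b - 5)*(b - 3)*(b + 3)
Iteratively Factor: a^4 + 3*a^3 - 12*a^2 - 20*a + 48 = (a + 3)*(a^3 - 12*a + 16) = (a + 3)*(a + 4)*(a^2 - 4*a + 4) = (a - 2)*(a + 3)*(a + 4)*(a - 2)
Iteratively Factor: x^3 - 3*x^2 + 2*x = (x)*(x^2 - 3*x + 2) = x*(x - 2)*(x - 1)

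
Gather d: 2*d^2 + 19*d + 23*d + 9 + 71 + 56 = 2*d^2 + 42*d + 136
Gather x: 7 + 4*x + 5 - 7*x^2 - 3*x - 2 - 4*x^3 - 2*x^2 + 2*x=-4*x^3 - 9*x^2 + 3*x + 10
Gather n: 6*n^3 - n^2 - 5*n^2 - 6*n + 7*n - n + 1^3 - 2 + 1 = 6*n^3 - 6*n^2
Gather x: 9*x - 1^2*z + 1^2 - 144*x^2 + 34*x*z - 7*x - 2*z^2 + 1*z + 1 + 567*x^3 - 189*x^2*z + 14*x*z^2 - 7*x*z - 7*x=567*x^3 + x^2*(-189*z - 144) + x*(14*z^2 + 27*z - 5) - 2*z^2 + 2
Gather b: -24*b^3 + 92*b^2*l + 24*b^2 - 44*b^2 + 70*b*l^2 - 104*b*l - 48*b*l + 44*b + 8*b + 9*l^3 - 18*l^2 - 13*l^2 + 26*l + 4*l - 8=-24*b^3 + b^2*(92*l - 20) + b*(70*l^2 - 152*l + 52) + 9*l^3 - 31*l^2 + 30*l - 8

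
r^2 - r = r*(r - 1)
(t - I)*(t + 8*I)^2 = t^3 + 15*I*t^2 - 48*t + 64*I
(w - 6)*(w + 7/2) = w^2 - 5*w/2 - 21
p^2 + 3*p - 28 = (p - 4)*(p + 7)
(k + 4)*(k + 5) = k^2 + 9*k + 20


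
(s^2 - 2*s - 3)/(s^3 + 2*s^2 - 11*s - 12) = 1/(s + 4)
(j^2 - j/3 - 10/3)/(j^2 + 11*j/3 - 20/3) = (3*j^2 - j - 10)/(3*j^2 + 11*j - 20)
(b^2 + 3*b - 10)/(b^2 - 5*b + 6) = (b + 5)/(b - 3)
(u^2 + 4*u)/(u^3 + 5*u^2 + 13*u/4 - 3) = 4*u/(4*u^2 + 4*u - 3)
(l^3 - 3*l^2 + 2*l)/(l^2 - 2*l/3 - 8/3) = 3*l*(l - 1)/(3*l + 4)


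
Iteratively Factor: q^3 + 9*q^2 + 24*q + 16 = (q + 4)*(q^2 + 5*q + 4) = (q + 4)^2*(q + 1)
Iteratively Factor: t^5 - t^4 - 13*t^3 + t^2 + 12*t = (t - 1)*(t^4 - 13*t^2 - 12*t) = (t - 1)*(t + 3)*(t^3 - 3*t^2 - 4*t) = (t - 4)*(t - 1)*(t + 3)*(t^2 + t) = t*(t - 4)*(t - 1)*(t + 3)*(t + 1)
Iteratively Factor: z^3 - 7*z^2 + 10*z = (z - 2)*(z^2 - 5*z) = (z - 5)*(z - 2)*(z)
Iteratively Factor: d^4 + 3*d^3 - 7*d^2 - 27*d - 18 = (d + 2)*(d^3 + d^2 - 9*d - 9) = (d - 3)*(d + 2)*(d^2 + 4*d + 3) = (d - 3)*(d + 1)*(d + 2)*(d + 3)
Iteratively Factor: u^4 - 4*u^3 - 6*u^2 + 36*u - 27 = (u - 3)*(u^3 - u^2 - 9*u + 9) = (u - 3)^2*(u^2 + 2*u - 3) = (u - 3)^2*(u + 3)*(u - 1)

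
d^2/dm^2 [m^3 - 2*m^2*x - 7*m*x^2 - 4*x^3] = 6*m - 4*x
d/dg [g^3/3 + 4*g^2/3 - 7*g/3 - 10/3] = g^2 + 8*g/3 - 7/3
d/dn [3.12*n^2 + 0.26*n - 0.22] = 6.24*n + 0.26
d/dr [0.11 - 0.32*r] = -0.320000000000000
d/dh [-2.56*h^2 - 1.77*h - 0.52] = -5.12*h - 1.77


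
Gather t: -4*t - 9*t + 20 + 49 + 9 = 78 - 13*t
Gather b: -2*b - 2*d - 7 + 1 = -2*b - 2*d - 6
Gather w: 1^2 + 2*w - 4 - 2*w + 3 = 0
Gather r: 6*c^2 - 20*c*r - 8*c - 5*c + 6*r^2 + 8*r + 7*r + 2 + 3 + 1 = 6*c^2 - 13*c + 6*r^2 + r*(15 - 20*c) + 6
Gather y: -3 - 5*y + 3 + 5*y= 0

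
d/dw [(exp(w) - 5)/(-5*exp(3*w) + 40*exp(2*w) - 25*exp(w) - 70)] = ((exp(w) - 5)*(3*exp(2*w) - 16*exp(w) + 5) - exp(3*w) + 8*exp(2*w) - 5*exp(w) - 14)*exp(w)/(5*(exp(3*w) - 8*exp(2*w) + 5*exp(w) + 14)^2)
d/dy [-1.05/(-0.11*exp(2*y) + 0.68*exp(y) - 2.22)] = (0.714 - 0.231*exp(y))*exp(y)/(0.11*exp(2*y) - 0.68*exp(y) + 2.22)^2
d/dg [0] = 0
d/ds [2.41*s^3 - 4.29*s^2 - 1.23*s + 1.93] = 7.23*s^2 - 8.58*s - 1.23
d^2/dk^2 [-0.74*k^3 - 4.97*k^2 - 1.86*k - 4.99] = -4.44*k - 9.94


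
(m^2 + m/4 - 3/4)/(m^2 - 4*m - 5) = (m - 3/4)/(m - 5)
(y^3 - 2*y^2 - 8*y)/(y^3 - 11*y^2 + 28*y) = (y + 2)/(y - 7)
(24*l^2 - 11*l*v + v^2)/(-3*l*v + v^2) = (-8*l + v)/v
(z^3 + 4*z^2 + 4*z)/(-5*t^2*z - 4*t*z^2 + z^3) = (z^2 + 4*z + 4)/(-5*t^2 - 4*t*z + z^2)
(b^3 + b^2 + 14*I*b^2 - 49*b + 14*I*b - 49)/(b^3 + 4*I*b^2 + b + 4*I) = (b^3 + b^2*(1 + 14*I) + b*(-49 + 14*I) - 49)/(b^3 + 4*I*b^2 + b + 4*I)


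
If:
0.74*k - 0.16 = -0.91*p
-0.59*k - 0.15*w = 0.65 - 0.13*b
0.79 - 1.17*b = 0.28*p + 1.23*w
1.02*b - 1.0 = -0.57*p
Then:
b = 0.42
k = -1.01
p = 1.00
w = 0.01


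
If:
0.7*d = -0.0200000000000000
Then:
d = -0.03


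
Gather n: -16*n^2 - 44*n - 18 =-16*n^2 - 44*n - 18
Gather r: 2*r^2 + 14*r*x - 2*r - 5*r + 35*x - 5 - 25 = 2*r^2 + r*(14*x - 7) + 35*x - 30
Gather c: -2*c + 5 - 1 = 4 - 2*c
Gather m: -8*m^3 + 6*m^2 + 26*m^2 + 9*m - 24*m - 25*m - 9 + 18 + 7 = -8*m^3 + 32*m^2 - 40*m + 16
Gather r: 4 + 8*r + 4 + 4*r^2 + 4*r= 4*r^2 + 12*r + 8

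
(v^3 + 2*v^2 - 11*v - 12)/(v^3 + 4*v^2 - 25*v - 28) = (v^2 + v - 12)/(v^2 + 3*v - 28)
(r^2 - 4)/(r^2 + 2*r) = (r - 2)/r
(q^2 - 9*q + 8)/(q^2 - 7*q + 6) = (q - 8)/(q - 6)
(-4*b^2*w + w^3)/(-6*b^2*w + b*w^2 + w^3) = (2*b + w)/(3*b + w)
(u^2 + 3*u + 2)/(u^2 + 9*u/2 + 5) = 2*(u + 1)/(2*u + 5)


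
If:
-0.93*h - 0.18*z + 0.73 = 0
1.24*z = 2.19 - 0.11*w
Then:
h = 0.78494623655914 - 0.193548387096774*z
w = 19.9090909090909 - 11.2727272727273*z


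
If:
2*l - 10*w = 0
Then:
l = 5*w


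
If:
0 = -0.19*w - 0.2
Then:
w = -1.05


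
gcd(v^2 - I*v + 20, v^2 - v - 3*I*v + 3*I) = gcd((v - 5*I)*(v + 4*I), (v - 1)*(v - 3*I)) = 1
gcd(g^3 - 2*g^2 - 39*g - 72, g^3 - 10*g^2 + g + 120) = g^2 - 5*g - 24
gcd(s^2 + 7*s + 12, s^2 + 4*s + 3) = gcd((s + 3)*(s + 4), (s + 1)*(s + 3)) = s + 3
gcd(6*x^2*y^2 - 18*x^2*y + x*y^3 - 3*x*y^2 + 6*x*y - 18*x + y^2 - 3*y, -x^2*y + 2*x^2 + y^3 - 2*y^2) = 1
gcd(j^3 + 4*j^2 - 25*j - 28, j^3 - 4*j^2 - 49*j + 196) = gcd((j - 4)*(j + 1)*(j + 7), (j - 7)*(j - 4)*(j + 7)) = j^2 + 3*j - 28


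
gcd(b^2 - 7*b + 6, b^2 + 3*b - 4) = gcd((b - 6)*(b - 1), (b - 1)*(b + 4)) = b - 1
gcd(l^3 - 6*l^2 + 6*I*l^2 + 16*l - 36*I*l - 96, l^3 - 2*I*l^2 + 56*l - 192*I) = l + 8*I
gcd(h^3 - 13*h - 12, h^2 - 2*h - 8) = h - 4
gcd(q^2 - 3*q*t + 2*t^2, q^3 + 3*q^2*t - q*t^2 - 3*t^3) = q - t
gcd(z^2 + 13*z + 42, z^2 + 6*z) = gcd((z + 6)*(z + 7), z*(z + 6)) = z + 6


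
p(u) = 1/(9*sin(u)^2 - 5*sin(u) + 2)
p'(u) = (-18*sin(u)*cos(u) + 5*cos(u))/(9*sin(u)^2 - 5*sin(u) + 2)^2 = (5 - 18*sin(u))*cos(u)/(9*sin(u)^2 - 5*sin(u) + 2)^2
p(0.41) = 0.70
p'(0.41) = -0.97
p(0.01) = 0.51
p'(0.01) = 1.27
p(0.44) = 0.67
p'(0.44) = -1.07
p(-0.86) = 0.09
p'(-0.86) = 0.10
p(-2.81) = 0.22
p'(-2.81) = -0.49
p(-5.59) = 0.40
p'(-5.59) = -0.81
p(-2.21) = 0.08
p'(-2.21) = -0.08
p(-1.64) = 0.06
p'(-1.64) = -0.01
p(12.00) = 0.14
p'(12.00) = 0.23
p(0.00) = 0.50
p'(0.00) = 1.25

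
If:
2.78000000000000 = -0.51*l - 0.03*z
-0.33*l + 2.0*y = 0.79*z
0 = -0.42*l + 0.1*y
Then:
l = -3.40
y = -14.30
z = -34.78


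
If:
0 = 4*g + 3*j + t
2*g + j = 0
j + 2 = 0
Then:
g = 1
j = -2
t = 2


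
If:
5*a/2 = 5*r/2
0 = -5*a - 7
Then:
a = -7/5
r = -7/5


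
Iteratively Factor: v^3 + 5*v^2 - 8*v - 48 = (v + 4)*(v^2 + v - 12) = (v - 3)*(v + 4)*(v + 4)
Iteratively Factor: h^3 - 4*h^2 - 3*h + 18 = (h + 2)*(h^2 - 6*h + 9) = (h - 3)*(h + 2)*(h - 3)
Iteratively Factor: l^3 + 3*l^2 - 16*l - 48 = (l + 3)*(l^2 - 16) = (l - 4)*(l + 3)*(l + 4)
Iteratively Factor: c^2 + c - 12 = (c + 4)*(c - 3)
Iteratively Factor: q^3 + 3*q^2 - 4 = (q - 1)*(q^2 + 4*q + 4) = (q - 1)*(q + 2)*(q + 2)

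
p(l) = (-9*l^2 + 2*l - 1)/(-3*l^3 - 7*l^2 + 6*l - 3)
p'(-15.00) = -0.02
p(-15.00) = -0.24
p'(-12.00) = -0.03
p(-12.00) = -0.32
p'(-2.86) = -49.70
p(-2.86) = 11.10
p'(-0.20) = -0.51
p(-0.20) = 0.39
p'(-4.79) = -0.89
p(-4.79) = -1.58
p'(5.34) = -0.05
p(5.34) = 0.39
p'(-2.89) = -66.03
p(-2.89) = 12.82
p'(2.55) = -0.17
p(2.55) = 0.66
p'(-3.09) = -189212.47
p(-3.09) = -693.90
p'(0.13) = 0.80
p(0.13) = 0.38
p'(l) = (2 - 18*l)/(-3*l^3 - 7*l^2 + 6*l - 3) + (-9*l^2 + 2*l - 1)*(9*l^2 + 14*l - 6)/(-3*l^3 - 7*l^2 + 6*l - 3)^2 = l*(-27*l^3 + 12*l^2 - 49*l + 40)/(9*l^6 + 42*l^5 + 13*l^4 - 66*l^3 + 78*l^2 - 36*l + 9)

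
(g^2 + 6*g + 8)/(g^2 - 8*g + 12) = (g^2 + 6*g + 8)/(g^2 - 8*g + 12)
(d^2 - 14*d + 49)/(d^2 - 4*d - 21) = (d - 7)/(d + 3)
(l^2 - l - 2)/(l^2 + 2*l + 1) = (l - 2)/(l + 1)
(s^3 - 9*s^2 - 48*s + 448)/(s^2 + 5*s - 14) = (s^2 - 16*s + 64)/(s - 2)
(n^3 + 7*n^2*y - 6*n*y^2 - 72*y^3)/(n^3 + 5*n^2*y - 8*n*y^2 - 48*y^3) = (n + 6*y)/(n + 4*y)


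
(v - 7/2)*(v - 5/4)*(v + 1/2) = v^3 - 17*v^2/4 + 2*v + 35/16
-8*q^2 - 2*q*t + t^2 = (-4*q + t)*(2*q + t)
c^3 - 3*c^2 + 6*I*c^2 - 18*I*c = c*(c - 3)*(c + 6*I)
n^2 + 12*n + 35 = (n + 5)*(n + 7)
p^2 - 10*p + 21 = (p - 7)*(p - 3)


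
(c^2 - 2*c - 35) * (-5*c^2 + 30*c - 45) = -5*c^4 + 40*c^3 + 70*c^2 - 960*c + 1575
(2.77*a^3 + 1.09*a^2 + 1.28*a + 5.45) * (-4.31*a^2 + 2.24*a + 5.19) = -11.9387*a^5 + 1.5069*a^4 + 11.3011*a^3 - 14.9652*a^2 + 18.8512*a + 28.2855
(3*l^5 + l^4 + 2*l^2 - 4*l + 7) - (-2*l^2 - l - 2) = 3*l^5 + l^4 + 4*l^2 - 3*l + 9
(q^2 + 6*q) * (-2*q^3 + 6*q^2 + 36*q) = -2*q^5 - 6*q^4 + 72*q^3 + 216*q^2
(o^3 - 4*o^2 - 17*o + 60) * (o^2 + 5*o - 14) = o^5 + o^4 - 51*o^3 + 31*o^2 + 538*o - 840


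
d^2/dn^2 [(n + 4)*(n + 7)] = 2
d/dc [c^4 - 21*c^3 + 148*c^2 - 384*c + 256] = 4*c^3 - 63*c^2 + 296*c - 384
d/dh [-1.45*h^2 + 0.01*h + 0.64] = 0.01 - 2.9*h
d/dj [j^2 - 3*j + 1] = 2*j - 3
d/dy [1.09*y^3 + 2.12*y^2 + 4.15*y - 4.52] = 3.27*y^2 + 4.24*y + 4.15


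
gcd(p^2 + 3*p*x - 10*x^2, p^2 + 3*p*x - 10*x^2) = -p^2 - 3*p*x + 10*x^2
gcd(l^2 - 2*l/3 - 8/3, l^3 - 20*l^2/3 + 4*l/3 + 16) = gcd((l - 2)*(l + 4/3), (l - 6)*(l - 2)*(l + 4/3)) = l^2 - 2*l/3 - 8/3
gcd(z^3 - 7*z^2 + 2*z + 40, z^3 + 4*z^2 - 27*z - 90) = z - 5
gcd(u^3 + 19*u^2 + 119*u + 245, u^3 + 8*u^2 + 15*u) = u + 5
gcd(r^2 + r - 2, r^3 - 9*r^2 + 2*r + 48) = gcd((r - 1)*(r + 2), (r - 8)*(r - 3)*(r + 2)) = r + 2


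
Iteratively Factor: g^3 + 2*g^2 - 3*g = (g + 3)*(g^2 - g) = g*(g + 3)*(g - 1)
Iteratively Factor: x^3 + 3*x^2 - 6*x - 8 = (x - 2)*(x^2 + 5*x + 4) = (x - 2)*(x + 1)*(x + 4)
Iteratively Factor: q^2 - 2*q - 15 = (q + 3)*(q - 5)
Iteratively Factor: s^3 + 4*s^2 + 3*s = (s + 3)*(s^2 + s) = (s + 1)*(s + 3)*(s)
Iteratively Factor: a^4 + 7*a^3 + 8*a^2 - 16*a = (a + 4)*(a^3 + 3*a^2 - 4*a) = a*(a + 4)*(a^2 + 3*a - 4) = a*(a + 4)^2*(a - 1)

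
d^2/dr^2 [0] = 0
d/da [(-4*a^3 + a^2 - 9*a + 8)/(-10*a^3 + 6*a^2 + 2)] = (-7*a^4 - 90*a^3 + 135*a^2 - 46*a - 9)/(2*(25*a^6 - 30*a^5 + 9*a^4 - 10*a^3 + 6*a^2 + 1))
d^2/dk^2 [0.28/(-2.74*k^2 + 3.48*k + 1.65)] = (-4.204256*k^2 + 5.339712*k + 0.28*(5.48*k - 3.48)*(10.96*k - 6.96) + 2.53176)/(-2.74*k^2 + 3.48*k + 1.65)^3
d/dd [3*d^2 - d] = 6*d - 1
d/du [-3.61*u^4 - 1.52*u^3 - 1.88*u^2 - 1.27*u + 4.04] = -14.44*u^3 - 4.56*u^2 - 3.76*u - 1.27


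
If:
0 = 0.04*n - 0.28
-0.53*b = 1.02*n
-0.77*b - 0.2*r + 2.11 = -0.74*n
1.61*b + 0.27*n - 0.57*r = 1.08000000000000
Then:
No Solution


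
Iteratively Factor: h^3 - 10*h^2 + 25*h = (h)*(h^2 - 10*h + 25) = h*(h - 5)*(h - 5)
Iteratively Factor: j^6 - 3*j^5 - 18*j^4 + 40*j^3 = (j + 4)*(j^5 - 7*j^4 + 10*j^3) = (j - 2)*(j + 4)*(j^4 - 5*j^3) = j*(j - 2)*(j + 4)*(j^3 - 5*j^2) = j*(j - 5)*(j - 2)*(j + 4)*(j^2) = j^2*(j - 5)*(j - 2)*(j + 4)*(j)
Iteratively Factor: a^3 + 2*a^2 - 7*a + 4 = (a - 1)*(a^2 + 3*a - 4) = (a - 1)*(a + 4)*(a - 1)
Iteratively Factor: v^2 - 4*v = (v - 4)*(v)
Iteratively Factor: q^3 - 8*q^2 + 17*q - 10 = (q - 1)*(q^2 - 7*q + 10) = (q - 2)*(q - 1)*(q - 5)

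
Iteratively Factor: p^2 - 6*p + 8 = (p - 4)*(p - 2)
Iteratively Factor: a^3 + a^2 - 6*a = (a)*(a^2 + a - 6) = a*(a - 2)*(a + 3)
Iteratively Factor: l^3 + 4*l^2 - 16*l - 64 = (l - 4)*(l^2 + 8*l + 16) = (l - 4)*(l + 4)*(l + 4)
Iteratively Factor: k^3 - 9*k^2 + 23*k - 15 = (k - 3)*(k^2 - 6*k + 5) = (k - 3)*(k - 1)*(k - 5)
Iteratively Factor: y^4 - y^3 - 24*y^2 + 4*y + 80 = (y - 5)*(y^3 + 4*y^2 - 4*y - 16) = (y - 5)*(y - 2)*(y^2 + 6*y + 8) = (y - 5)*(y - 2)*(y + 4)*(y + 2)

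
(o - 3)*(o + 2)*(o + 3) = o^3 + 2*o^2 - 9*o - 18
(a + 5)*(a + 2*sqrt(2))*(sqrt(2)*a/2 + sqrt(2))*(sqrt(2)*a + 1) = a^4 + 5*sqrt(2)*a^3/2 + 7*a^3 + 12*a^2 + 35*sqrt(2)*a^2/2 + 14*a + 25*sqrt(2)*a + 20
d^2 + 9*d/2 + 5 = (d + 2)*(d + 5/2)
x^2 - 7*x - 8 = (x - 8)*(x + 1)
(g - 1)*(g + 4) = g^2 + 3*g - 4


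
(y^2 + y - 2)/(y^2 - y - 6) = (y - 1)/(y - 3)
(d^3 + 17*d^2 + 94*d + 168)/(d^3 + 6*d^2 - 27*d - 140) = (d + 6)/(d - 5)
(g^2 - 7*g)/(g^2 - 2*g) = (g - 7)/(g - 2)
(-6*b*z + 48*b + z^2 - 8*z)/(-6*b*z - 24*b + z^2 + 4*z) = (z - 8)/(z + 4)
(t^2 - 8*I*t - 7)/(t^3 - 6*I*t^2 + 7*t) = (t - I)/(t*(t + I))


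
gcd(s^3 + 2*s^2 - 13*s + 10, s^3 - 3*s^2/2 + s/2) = s - 1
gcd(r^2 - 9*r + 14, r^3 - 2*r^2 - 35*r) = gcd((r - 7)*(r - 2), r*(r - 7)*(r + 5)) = r - 7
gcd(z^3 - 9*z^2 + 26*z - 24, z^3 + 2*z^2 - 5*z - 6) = z - 2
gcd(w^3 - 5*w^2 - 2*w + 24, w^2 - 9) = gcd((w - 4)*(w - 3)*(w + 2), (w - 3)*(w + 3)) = w - 3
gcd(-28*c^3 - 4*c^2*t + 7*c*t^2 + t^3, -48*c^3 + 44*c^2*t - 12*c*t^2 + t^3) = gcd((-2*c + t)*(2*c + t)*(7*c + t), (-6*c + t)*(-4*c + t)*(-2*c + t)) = -2*c + t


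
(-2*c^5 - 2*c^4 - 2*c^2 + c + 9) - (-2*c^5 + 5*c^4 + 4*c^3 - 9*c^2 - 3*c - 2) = -7*c^4 - 4*c^3 + 7*c^2 + 4*c + 11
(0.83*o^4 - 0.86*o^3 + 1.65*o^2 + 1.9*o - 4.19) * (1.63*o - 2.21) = 1.3529*o^5 - 3.2361*o^4 + 4.5901*o^3 - 0.5495*o^2 - 11.0287*o + 9.2599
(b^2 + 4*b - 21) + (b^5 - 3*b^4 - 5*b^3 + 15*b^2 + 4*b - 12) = b^5 - 3*b^4 - 5*b^3 + 16*b^2 + 8*b - 33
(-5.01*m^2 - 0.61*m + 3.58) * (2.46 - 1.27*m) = 6.3627*m^3 - 11.5499*m^2 - 6.0472*m + 8.8068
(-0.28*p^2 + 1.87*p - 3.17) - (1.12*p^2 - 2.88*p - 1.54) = -1.4*p^2 + 4.75*p - 1.63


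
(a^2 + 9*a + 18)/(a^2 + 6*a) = (a + 3)/a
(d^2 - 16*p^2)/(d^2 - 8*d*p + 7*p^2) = (d^2 - 16*p^2)/(d^2 - 8*d*p + 7*p^2)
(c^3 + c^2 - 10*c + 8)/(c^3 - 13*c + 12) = (c - 2)/(c - 3)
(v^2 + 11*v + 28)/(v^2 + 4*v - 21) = (v + 4)/(v - 3)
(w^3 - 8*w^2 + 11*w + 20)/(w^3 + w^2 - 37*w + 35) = (w^2 - 3*w - 4)/(w^2 + 6*w - 7)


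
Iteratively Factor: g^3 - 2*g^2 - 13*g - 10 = (g + 1)*(g^2 - 3*g - 10) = (g + 1)*(g + 2)*(g - 5)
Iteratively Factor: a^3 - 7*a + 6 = (a + 3)*(a^2 - 3*a + 2) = (a - 1)*(a + 3)*(a - 2)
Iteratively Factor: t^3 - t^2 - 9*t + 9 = (t + 3)*(t^2 - 4*t + 3) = (t - 1)*(t + 3)*(t - 3)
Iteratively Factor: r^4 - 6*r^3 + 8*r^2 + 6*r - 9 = (r - 3)*(r^3 - 3*r^2 - r + 3) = (r - 3)*(r - 1)*(r^2 - 2*r - 3) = (r - 3)^2*(r - 1)*(r + 1)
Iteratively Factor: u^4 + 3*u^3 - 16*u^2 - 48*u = (u - 4)*(u^3 + 7*u^2 + 12*u) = u*(u - 4)*(u^2 + 7*u + 12) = u*(u - 4)*(u + 3)*(u + 4)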